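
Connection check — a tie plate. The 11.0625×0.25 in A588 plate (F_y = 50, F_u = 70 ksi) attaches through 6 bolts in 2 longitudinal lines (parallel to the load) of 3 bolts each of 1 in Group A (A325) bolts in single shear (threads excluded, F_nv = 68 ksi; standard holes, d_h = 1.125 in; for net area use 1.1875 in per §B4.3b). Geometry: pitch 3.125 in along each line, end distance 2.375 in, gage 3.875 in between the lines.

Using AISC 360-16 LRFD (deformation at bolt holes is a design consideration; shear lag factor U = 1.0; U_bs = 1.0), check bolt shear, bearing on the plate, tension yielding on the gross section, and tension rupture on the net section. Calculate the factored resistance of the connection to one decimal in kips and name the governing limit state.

Bolt shear: A_b = π(1)²/4 = 0.7854 in². φR_n = 0.75 × 68 × 0.7854 × 6 × 1 = 240.3 kips.
Bearing (0.25 in plate, F_u = 70 ksi): end bolts L_c = 2.375 − 1.125/2 = 1.8125, R_n = min(1.2×1.8125×0.25×70, 2.4×1×0.25×70) = 38.063 kips/bolt; interior L_c = 3.125 − 1.125 = 2, R_n = 42 kips/bolt. φR_n = 0.75 × (2×38.063 + 4×42) = 183.1 kips.
Tension yield (gross): A_g = 11.0625×0.25 = 2.7656 in². φR_n = 0.90 × 50 × 2.7656 = 124.5 kips.
Tension rupture (net): A_n = (11.0625 − 2×1.1875)×0.25 = 2.1719 in² (U = 1.0, A_e = A_n). φR_n = 0.75 × 70 × 2.1719 = 114.0 kips.
Governing: min(240.3, 183.1, 124.5, 114.0) = 114.0 kips → net-section rupture.

114.0 kips (net-section rupture governs)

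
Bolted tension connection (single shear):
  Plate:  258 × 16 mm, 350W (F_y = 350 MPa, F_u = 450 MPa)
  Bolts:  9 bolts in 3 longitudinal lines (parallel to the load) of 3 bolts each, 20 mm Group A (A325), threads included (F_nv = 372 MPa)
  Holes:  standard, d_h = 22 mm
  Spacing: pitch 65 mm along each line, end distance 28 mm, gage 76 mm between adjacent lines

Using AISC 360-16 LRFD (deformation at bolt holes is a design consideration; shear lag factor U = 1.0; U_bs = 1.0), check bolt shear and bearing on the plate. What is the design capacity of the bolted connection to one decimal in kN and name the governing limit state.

Bolt shear: A_b = π(20)²/4 = 314.16 mm². φR_n = 0.75 × 372 × 314.16 × 9 × 1 = 788.9 kN.
Bearing (16 mm plate, F_u = 450 MPa): end bolts L_c = 28 − 22/2 = 17, R_n = min(1.2×17×16×450, 2.4×20×16×450) = 146.88 kN/bolt; interior L_c = 65 − 22 = 43, R_n = 345.6 kN/bolt. φR_n = 0.75 × (3×146.88 + 6×345.6) = 1885.7 kN.
Governing: min(788.9, 1885.7) = 788.9 kN → bolt shear.

788.9 kN (bolt shear governs)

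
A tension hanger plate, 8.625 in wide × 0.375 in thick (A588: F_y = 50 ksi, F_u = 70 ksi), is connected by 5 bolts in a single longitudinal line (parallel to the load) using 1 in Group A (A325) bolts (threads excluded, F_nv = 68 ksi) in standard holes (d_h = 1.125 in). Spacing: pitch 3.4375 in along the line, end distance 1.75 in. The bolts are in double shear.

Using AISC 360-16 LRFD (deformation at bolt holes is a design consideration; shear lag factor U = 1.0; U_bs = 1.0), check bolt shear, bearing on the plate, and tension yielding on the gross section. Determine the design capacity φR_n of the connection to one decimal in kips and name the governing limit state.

Bolt shear: A_b = π(1)²/4 = 0.7854 in². φR_n = 0.75 × 68 × 0.7854 × 5 × 2 = 400.6 kips.
Bearing (0.375 in plate, F_u = 70 ksi): end bolts L_c = 1.75 − 1.125/2 = 1.1875, R_n = min(1.2×1.1875×0.375×70, 2.4×1×0.375×70) = 37.406 kips/bolt; interior L_c = 3.4375 − 1.125 = 2.3125, R_n = 63 kips/bolt. φR_n = 0.75 × (1×37.406 + 4×63) = 217.1 kips.
Tension yield (gross): A_g = 8.625×0.375 = 3.2344 in². φR_n = 0.90 × 50 × 3.2344 = 145.5 kips.
Governing: min(400.6, 217.1, 145.5) = 145.5 kips → gross-section yield.

145.5 kips (gross-section yield governs)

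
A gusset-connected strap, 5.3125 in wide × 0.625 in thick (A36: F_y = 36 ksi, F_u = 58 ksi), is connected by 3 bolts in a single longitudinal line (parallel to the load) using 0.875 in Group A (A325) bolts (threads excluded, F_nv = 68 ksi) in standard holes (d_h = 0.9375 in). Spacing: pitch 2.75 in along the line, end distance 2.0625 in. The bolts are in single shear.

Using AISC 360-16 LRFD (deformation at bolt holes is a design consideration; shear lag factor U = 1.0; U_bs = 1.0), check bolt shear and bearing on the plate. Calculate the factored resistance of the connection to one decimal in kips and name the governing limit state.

Bolt shear: A_b = π(0.875)²/4 = 0.60132 in². φR_n = 0.75 × 68 × 0.60132 × 3 × 1 = 92.0 kips.
Bearing (0.625 in plate, F_u = 58 ksi): end bolts L_c = 2.0625 − 0.9375/2 = 1.59375, R_n = min(1.2×1.59375×0.625×58, 2.4×0.875×0.625×58) = 69.328 kips/bolt; interior L_c = 2.75 − 0.9375 = 1.8125, R_n = 76.125 kips/bolt. φR_n = 0.75 × (1×69.328 + 2×76.125) = 166.2 kips.
Governing: min(92.0, 166.2) = 92.0 kips → bolt shear.

92.0 kips (bolt shear governs)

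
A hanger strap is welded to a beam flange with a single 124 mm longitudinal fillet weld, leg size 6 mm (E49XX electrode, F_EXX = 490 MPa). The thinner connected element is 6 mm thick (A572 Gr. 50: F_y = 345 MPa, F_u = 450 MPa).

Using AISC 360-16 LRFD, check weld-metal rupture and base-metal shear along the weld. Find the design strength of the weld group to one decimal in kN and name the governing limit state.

Weld metal: throat = 0.707×6 = 4.242 mm, L = 124 mm. φR_n = 0.75 × 0.6 × 490 × 4.242 × 124 = 116.0 kN.
Base metal shear (6 mm plate): yield φR_n = 1.0×0.6×345×6×124 = 154.0 kN; rupture φR_n = 0.75×0.6×450×6×124 = 150.7 kN; take 150.7 kN (rupture).
Governing: min(116.0, 150.7) = 116.0 kN → weld metal.

116.0 kN (weld metal governs)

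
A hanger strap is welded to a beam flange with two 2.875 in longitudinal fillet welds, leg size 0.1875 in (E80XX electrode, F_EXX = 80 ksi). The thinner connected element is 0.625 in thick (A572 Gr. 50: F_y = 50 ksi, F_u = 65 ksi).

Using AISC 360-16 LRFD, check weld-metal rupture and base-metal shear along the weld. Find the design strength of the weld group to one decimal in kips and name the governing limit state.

27.4 kips (weld metal governs)

Weld metal: throat = 0.707×0.1875 = 0.13256 in, L = 2×2.875 = 5.75 in. φR_n = 0.75 × 0.6 × 80 × 0.13256 × 5.75 = 27.4 kips.
Base metal shear (0.625 in plate): yield φR_n = 1.0×0.6×50×0.625×5.75 = 107.8 kips; rupture φR_n = 0.75×0.6×65×0.625×5.75 = 105.1 kips; take 105.1 kips (rupture).
Governing: min(27.4, 105.1) = 27.4 kips → weld metal.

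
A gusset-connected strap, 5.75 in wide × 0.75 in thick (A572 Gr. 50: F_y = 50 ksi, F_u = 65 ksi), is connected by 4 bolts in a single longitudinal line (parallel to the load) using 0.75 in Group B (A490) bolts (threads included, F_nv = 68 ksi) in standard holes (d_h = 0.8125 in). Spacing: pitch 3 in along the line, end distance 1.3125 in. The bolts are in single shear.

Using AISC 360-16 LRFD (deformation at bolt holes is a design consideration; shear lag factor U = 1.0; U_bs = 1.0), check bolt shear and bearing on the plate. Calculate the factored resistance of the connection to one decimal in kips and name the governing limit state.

90.1 kips (bolt shear governs)

Bolt shear: A_b = π(0.75)²/4 = 0.44179 in². φR_n = 0.75 × 68 × 0.44179 × 4 × 1 = 90.1 kips.
Bearing (0.75 in plate, F_u = 65 ksi): end bolts L_c = 1.3125 − 0.8125/2 = 0.90625, R_n = min(1.2×0.90625×0.75×65, 2.4×0.75×0.75×65) = 53.016 kips/bolt; interior L_c = 3 − 0.8125 = 2.1875, R_n = 87.75 kips/bolt. φR_n = 0.75 × (1×53.016 + 3×87.75) = 237.2 kips.
Governing: min(90.1, 237.2) = 90.1 kips → bolt shear.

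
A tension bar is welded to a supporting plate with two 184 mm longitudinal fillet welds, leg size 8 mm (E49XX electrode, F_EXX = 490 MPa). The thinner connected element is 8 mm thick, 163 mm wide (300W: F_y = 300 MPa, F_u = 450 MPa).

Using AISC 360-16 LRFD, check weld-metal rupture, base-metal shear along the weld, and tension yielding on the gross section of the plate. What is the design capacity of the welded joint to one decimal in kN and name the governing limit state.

352.1 kN (gross-section yield governs)

Weld metal: throat = 0.707×8 = 5.656 mm, L = 2×184 = 368 mm. φR_n = 0.75 × 0.6 × 490 × 5.656 × 368 = 459.0 kN.
Base metal shear (8 mm plate): yield φR_n = 1.0×0.6×300×8×368 = 529.9 kN; rupture φR_n = 0.75×0.6×450×8×368 = 596.2 kN; take 529.9 kN (yield).
Tension yield (gross): A_g = 163×8 = 1304 mm². φR_n = 0.90 × 300 × 1304 = 352.1 kN.
Governing: min(459.0, 529.9, 352.1) = 352.1 kN → gross-section yield.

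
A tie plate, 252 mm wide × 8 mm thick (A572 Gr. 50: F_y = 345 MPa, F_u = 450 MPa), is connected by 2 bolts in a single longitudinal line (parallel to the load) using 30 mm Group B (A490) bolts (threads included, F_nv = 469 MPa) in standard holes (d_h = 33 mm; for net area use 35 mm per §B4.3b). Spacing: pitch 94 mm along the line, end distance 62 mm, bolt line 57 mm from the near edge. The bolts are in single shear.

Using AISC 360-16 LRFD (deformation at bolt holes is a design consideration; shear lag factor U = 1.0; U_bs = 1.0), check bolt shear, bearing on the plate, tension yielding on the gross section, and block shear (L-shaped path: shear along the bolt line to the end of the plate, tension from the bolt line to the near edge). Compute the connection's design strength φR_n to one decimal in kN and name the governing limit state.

274.3 kN (block shear governs)

Bolt shear: A_b = π(30)²/4 = 706.86 mm². φR_n = 0.75 × 469 × 706.86 × 2 × 1 = 497.3 kN.
Bearing (8 mm plate, F_u = 450 MPa): end bolts L_c = 62 − 33/2 = 45.5, R_n = min(1.2×45.5×8×450, 2.4×30×8×450) = 196.56 kN/bolt; interior L_c = 94 − 33 = 61, R_n = 259.2 kN/bolt. φR_n = 0.75 × (1×196.56 + 1×259.2) = 341.8 kN.
Tension yield (gross): A_g = 252×8 = 2016 mm². φR_n = 0.90 × 345 × 2016 = 626.0 kN.
Block shear: shear path 1×[62+1×94] = 1×156 mm, A_gv = 1248, A_nv = 1×(156 − 1.5×35)×8 = 828 mm²; tension to near edge: (57 − 0.5×35)×8 = 316 mm². R_n = min(0.6×450×828, 0.6×345×1248) + 1.0×450×316 = min(223.56, 258.34) + 142.2 = 365.76 kN. φR_n = 0.75 × 365.76 = 274.3 kN.
Governing: min(497.3, 341.8, 626.0, 274.3) = 274.3 kN → block shear.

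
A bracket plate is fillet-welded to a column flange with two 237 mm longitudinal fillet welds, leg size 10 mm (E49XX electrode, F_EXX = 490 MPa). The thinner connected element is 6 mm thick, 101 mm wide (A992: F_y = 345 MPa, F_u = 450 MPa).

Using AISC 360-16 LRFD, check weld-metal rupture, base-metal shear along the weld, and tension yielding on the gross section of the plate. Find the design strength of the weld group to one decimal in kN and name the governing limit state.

188.2 kN (gross-section yield governs)

Weld metal: throat = 0.707×10 = 7.07 mm, L = 2×237 = 474 mm. φR_n = 0.75 × 0.6 × 490 × 7.07 × 474 = 738.9 kN.
Base metal shear (6 mm plate): yield φR_n = 1.0×0.6×345×6×474 = 588.7 kN; rupture φR_n = 0.75×0.6×450×6×474 = 575.9 kN; take 575.9 kN (rupture).
Tension yield (gross): A_g = 101×6 = 606 mm². φR_n = 0.90 × 345 × 606 = 188.2 kN.
Governing: min(738.9, 575.9, 188.2) = 188.2 kN → gross-section yield.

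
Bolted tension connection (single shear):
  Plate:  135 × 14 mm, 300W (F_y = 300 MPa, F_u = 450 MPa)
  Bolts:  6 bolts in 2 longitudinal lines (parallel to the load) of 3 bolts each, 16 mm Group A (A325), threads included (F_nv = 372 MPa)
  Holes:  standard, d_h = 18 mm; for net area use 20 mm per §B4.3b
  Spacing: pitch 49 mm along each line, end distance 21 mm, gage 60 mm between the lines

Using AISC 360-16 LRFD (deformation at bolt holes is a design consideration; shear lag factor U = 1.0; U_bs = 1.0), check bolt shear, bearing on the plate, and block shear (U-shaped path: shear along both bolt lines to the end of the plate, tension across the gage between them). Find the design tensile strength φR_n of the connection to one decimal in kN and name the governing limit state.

Bolt shear: A_b = π(16)²/4 = 201.06 mm². φR_n = 0.75 × 372 × 201.06 × 6 × 1 = 336.6 kN.
Bearing (14 mm plate, F_u = 450 MPa): end bolts L_c = 21 − 18/2 = 12, R_n = min(1.2×12×14×450, 2.4×16×14×450) = 90.72 kN/bolt; interior L_c = 49 − 18 = 31, R_n = 234.36 kN/bolt. φR_n = 0.75 × (2×90.72 + 4×234.36) = 839.2 kN.
Block shear: shear path 2×[21+2×49] = 2×119 mm, A_gv = 3332, A_nv = 2×(119 − 2.5×20)×14 = 1932 mm²; tension across gage: (60 − 1×20)×14 = 560 mm². R_n = min(0.6×450×1932, 0.6×300×3332) + 1.0×450×560 = min(521.64, 599.76) + 252 = 773.64 kN. φR_n = 0.75 × 773.64 = 580.2 kN.
Governing: min(336.6, 839.2, 580.2) = 336.6 kN → bolt shear.

336.6 kN (bolt shear governs)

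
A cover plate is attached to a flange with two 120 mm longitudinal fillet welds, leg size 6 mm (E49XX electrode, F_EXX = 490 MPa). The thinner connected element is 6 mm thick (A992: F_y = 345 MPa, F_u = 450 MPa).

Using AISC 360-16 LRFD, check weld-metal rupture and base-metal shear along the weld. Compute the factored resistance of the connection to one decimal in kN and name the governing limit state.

Weld metal: throat = 0.707×6 = 4.242 mm, L = 2×120 = 240 mm. φR_n = 0.75 × 0.6 × 490 × 4.242 × 240 = 224.5 kN.
Base metal shear (6 mm plate): yield φR_n = 1.0×0.6×345×6×240 = 298.1 kN; rupture φR_n = 0.75×0.6×450×6×240 = 291.6 kN; take 291.6 kN (rupture).
Governing: min(224.5, 291.6) = 224.5 kN → weld metal.

224.5 kN (weld metal governs)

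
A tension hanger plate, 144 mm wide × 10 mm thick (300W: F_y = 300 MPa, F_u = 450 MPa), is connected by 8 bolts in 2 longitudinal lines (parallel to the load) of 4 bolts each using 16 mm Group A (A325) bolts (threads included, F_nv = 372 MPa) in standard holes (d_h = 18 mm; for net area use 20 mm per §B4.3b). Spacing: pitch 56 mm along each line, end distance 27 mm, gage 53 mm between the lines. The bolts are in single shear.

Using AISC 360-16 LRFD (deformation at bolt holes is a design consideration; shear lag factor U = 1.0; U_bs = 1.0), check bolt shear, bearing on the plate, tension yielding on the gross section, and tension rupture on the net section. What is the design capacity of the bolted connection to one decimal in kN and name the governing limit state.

351.0 kN (net-section rupture governs)

Bolt shear: A_b = π(16)²/4 = 201.06 mm². φR_n = 0.75 × 372 × 201.06 × 8 × 1 = 448.8 kN.
Bearing (10 mm plate, F_u = 450 MPa): end bolts L_c = 27 − 18/2 = 18, R_n = min(1.2×18×10×450, 2.4×16×10×450) = 97.2 kN/bolt; interior L_c = 56 − 18 = 38, R_n = 172.8 kN/bolt. φR_n = 0.75 × (2×97.2 + 6×172.8) = 923.4 kN.
Tension yield (gross): A_g = 144×10 = 1440 mm². φR_n = 0.90 × 300 × 1440 = 388.8 kN.
Tension rupture (net): A_n = (144 − 2×20)×10 = 1040 mm² (U = 1.0, A_e = A_n). φR_n = 0.75 × 450 × 1040 = 351.0 kN.
Governing: min(448.8, 923.4, 388.8, 351.0) = 351.0 kN → net-section rupture.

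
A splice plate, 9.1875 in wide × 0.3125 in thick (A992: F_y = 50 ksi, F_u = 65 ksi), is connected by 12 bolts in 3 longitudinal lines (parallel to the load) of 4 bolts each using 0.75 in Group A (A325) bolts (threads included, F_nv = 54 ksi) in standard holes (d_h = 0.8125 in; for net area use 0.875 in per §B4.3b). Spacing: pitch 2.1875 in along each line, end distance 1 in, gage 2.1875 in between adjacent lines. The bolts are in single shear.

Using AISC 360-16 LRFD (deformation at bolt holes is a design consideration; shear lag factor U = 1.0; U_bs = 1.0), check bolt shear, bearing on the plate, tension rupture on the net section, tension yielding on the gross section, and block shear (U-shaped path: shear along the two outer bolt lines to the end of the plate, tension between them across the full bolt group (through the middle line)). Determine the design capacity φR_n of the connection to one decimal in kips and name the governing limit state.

100.0 kips (net-section rupture governs)

Bolt shear: A_b = π(0.75)²/4 = 0.44179 in². φR_n = 0.75 × 54 × 0.44179 × 12 × 1 = 214.7 kips.
Bearing (0.3125 in plate, F_u = 65 ksi): end bolts L_c = 1 − 0.8125/2 = 0.59375, R_n = min(1.2×0.59375×0.3125×65, 2.4×0.75×0.3125×65) = 14.473 kips/bolt; interior L_c = 2.1875 − 0.8125 = 1.375, R_n = 33.516 kips/bolt. φR_n = 0.75 × (3×14.473 + 9×33.516) = 258.8 kips.
Tension rupture (net): A_n = (9.1875 − 3×0.875)×0.3125 = 2.0508 in² (U = 1.0, A_e = A_n). φR_n = 0.75 × 65 × 2.0508 = 100.0 kips.
Tension yield (gross): A_g = 9.1875×0.3125 = 2.8711 in². φR_n = 0.90 × 50 × 2.8711 = 129.2 kips.
Block shear: shear path 2×[1+3×2.1875] = 2×7.5625 in, A_gv = 4.7266, A_nv = 2×(7.5625 − 3.5×0.875)×0.3125 = 2.8125 in²; tension across gage: (4.375 − 2×0.875)×0.3125 = 0.82031 in². R_n = min(0.6×65×2.8125, 0.6×50×4.7266) + 1.0×65×0.82031 = min(109.69, 141.8) + 53.32 = 163.01 kips. φR_n = 0.75 × 163.01 = 122.3 kips.
Governing: min(214.7, 258.8, 100.0, 129.2, 122.3) = 100.0 kips → net-section rupture.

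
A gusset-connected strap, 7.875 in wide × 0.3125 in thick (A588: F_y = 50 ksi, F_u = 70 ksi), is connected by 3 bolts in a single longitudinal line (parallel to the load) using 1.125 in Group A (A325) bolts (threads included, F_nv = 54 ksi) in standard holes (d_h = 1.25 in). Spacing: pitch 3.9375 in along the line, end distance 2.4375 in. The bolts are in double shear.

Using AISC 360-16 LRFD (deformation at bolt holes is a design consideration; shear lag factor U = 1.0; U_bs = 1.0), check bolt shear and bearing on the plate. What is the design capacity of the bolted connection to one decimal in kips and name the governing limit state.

Bolt shear: A_b = π(1.125)²/4 = 0.99402 in². φR_n = 0.75 × 54 × 0.99402 × 3 × 2 = 241.5 kips.
Bearing (0.3125 in plate, F_u = 70 ksi): end bolts L_c = 2.4375 − 1.25/2 = 1.8125, R_n = min(1.2×1.8125×0.3125×70, 2.4×1.125×0.3125×70) = 47.578 kips/bolt; interior L_c = 3.9375 − 1.25 = 2.6875, R_n = 59.063 kips/bolt. φR_n = 0.75 × (1×47.578 + 2×59.063) = 124.3 kips.
Governing: min(241.5, 124.3) = 124.3 kips → bearing.

124.3 kips (bearing governs)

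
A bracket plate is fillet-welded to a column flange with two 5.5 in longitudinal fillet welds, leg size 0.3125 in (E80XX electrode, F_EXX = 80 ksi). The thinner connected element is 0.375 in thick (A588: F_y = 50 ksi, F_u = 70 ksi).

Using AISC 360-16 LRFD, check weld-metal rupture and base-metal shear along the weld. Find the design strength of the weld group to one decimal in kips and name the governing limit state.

87.5 kips (weld metal governs)

Weld metal: throat = 0.707×0.3125 = 0.22094 in, L = 2×5.5 = 11 in. φR_n = 0.75 × 0.6 × 80 × 0.22094 × 11 = 87.5 kips.
Base metal shear (0.375 in plate): yield φR_n = 1.0×0.6×50×0.375×11 = 123.8 kips; rupture φR_n = 0.75×0.6×70×0.375×11 = 129.9 kips; take 123.8 kips (yield).
Governing: min(87.5, 123.8) = 87.5 kips → weld metal.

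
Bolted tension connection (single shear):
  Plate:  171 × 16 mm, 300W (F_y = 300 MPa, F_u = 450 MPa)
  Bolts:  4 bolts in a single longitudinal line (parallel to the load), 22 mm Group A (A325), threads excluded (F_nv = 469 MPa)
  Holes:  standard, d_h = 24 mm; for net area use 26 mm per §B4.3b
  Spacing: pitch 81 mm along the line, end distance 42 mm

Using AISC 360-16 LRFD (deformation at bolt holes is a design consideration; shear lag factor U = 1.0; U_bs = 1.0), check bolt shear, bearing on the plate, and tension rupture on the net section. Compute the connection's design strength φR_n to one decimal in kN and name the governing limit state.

Bolt shear: A_b = π(22)²/4 = 380.13 mm². φR_n = 0.75 × 469 × 380.13 × 4 × 1 = 534.8 kN.
Bearing (16 mm plate, F_u = 450 MPa): end bolts L_c = 42 − 24/2 = 30, R_n = min(1.2×30×16×450, 2.4×22×16×450) = 259.2 kN/bolt; interior L_c = 81 − 24 = 57, R_n = 380.16 kN/bolt. φR_n = 0.75 × (1×259.2 + 3×380.16) = 1049.8 kN.
Tension rupture (net): A_n = (171 − 1×26)×16 = 2320 mm² (U = 1.0, A_e = A_n). φR_n = 0.75 × 450 × 2320 = 783.0 kN.
Governing: min(534.8, 1049.8, 783.0) = 534.8 kN → bolt shear.

534.8 kN (bolt shear governs)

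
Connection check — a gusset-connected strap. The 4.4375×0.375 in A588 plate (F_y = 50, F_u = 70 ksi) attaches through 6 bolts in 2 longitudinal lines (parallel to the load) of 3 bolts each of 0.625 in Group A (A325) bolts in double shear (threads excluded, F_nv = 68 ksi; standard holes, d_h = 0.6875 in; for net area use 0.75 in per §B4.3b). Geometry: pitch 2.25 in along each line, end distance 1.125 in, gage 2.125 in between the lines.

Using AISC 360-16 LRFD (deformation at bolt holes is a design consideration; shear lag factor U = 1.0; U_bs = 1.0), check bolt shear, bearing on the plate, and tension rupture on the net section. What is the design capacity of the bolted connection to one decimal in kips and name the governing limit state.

Bolt shear: A_b = π(0.625)²/4 = 0.3068 in². φR_n = 0.75 × 68 × 0.3068 × 6 × 2 = 187.8 kips.
Bearing (0.375 in plate, F_u = 70 ksi): end bolts L_c = 1.125 − 0.6875/2 = 0.78125, R_n = min(1.2×0.78125×0.375×70, 2.4×0.625×0.375×70) = 24.609 kips/bolt; interior L_c = 2.25 − 0.6875 = 1.5625, R_n = 39.375 kips/bolt. φR_n = 0.75 × (2×24.609 + 4×39.375) = 155.0 kips.
Tension rupture (net): A_n = (4.4375 − 2×0.75)×0.375 = 1.1016 in² (U = 1.0, A_e = A_n). φR_n = 0.75 × 70 × 1.1016 = 57.8 kips.
Governing: min(187.8, 155.0, 57.8) = 57.8 kips → net-section rupture.

57.8 kips (net-section rupture governs)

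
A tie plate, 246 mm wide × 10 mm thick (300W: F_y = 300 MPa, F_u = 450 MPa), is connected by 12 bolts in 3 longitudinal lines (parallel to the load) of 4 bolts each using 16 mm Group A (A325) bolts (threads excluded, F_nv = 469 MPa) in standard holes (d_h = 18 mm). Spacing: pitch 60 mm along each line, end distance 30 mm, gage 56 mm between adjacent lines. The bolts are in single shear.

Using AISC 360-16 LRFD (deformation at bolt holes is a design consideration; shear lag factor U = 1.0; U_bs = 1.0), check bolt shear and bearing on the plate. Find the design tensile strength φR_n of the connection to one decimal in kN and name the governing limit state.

848.7 kN (bolt shear governs)

Bolt shear: A_b = π(16)²/4 = 201.06 mm². φR_n = 0.75 × 469 × 201.06 × 12 × 1 = 848.7 kN.
Bearing (10 mm plate, F_u = 450 MPa): end bolts L_c = 30 − 18/2 = 21, R_n = min(1.2×21×10×450, 2.4×16×10×450) = 113.4 kN/bolt; interior L_c = 60 − 18 = 42, R_n = 172.8 kN/bolt. φR_n = 0.75 × (3×113.4 + 9×172.8) = 1421.6 kN.
Governing: min(848.7, 1421.6) = 848.7 kN → bolt shear.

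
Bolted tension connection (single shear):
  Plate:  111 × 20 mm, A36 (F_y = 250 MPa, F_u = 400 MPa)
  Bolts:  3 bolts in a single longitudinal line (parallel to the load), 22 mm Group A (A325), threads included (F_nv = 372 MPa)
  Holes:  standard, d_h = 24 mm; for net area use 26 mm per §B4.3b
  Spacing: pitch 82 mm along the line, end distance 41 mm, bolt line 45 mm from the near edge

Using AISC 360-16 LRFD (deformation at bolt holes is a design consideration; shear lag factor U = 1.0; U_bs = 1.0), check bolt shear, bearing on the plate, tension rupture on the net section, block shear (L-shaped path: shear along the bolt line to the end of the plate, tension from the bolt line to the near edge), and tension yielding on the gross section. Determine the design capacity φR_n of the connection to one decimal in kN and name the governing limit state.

Bolt shear: A_b = π(22)²/4 = 380.13 mm². φR_n = 0.75 × 372 × 380.13 × 3 × 1 = 318.2 kN.
Bearing (20 mm plate, F_u = 400 MPa): end bolts L_c = 41 − 24/2 = 29, R_n = min(1.2×29×20×400, 2.4×22×20×400) = 278.4 kN/bolt; interior L_c = 82 − 24 = 58, R_n = 422.4 kN/bolt. φR_n = 0.75 × (1×278.4 + 2×422.4) = 842.4 kN.
Tension rupture (net): A_n = (111 − 1×26)×20 = 1700 mm² (U = 1.0, A_e = A_n). φR_n = 0.75 × 400 × 1700 = 510.0 kN.
Block shear: shear path 1×[41+2×82] = 1×205 mm, A_gv = 4100, A_nv = 1×(205 − 2.5×26)×20 = 2800 mm²; tension to near edge: (45 − 0.5×26)×20 = 640 mm². R_n = min(0.6×400×2800, 0.6×250×4100) + 1.0×400×640 = min(672, 615) + 256 = 871 kN. φR_n = 0.75 × 871 = 653.3 kN.
Tension yield (gross): A_g = 111×20 = 2220 mm². φR_n = 0.90 × 250 × 2220 = 499.5 kN.
Governing: min(318.2, 842.4, 510.0, 653.3, 499.5) = 318.2 kN → bolt shear.

318.2 kN (bolt shear governs)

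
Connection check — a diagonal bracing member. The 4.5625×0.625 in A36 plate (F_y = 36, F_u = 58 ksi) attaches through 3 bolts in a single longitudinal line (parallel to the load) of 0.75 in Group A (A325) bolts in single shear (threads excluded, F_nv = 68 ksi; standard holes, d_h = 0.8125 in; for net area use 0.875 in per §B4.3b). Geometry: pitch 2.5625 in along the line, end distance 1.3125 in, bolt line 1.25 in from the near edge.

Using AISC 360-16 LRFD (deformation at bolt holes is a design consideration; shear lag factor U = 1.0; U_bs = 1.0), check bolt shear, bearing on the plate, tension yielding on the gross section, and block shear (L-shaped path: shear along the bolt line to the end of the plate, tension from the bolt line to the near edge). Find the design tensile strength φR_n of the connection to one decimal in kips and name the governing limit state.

67.6 kips (bolt shear governs)

Bolt shear: A_b = π(0.75)²/4 = 0.44179 in². φR_n = 0.75 × 68 × 0.44179 × 3 × 1 = 67.6 kips.
Bearing (0.625 in plate, F_u = 58 ksi): end bolts L_c = 1.3125 − 0.8125/2 = 0.90625, R_n = min(1.2×0.90625×0.625×58, 2.4×0.75×0.625×58) = 39.422 kips/bolt; interior L_c = 2.5625 − 0.8125 = 1.75, R_n = 65.25 kips/bolt. φR_n = 0.75 × (1×39.422 + 2×65.25) = 127.4 kips.
Tension yield (gross): A_g = 4.5625×0.625 = 2.8516 in². φR_n = 0.90 × 36 × 2.8516 = 92.4 kips.
Block shear: shear path 1×[1.3125+2×2.5625] = 1×6.4375 in, A_gv = 4.0234, A_nv = 1×(6.4375 − 2.5×0.875)×0.625 = 2.6563 in²; tension to near edge: (1.25 − 0.5×0.875)×0.625 = 0.50781 in². R_n = min(0.6×58×2.6563, 0.6×36×4.0234) + 1.0×58×0.50781 = min(92.439, 86.905) + 29.453 = 116.36 kips. φR_n = 0.75 × 116.36 = 87.3 kips.
Governing: min(67.6, 127.4, 92.4, 87.3) = 67.6 kips → bolt shear.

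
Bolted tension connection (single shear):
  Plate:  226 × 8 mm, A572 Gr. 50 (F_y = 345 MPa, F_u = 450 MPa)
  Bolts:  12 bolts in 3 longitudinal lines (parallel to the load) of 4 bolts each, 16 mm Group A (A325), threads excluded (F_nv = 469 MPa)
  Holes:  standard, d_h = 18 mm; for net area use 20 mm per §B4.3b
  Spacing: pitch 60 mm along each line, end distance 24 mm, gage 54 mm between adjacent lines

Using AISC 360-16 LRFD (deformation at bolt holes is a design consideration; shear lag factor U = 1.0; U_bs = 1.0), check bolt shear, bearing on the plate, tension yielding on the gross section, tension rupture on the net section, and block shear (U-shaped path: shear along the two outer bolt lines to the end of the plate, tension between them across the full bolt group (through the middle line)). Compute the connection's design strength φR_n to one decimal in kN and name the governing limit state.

448.2 kN (net-section rupture governs)

Bolt shear: A_b = π(16)²/4 = 201.06 mm². φR_n = 0.75 × 469 × 201.06 × 12 × 1 = 848.7 kN.
Bearing (8 mm plate, F_u = 450 MPa): end bolts L_c = 24 − 18/2 = 15, R_n = min(1.2×15×8×450, 2.4×16×8×450) = 64.8 kN/bolt; interior L_c = 60 − 18 = 42, R_n = 138.24 kN/bolt. φR_n = 0.75 × (3×64.8 + 9×138.24) = 1078.9 kN.
Tension yield (gross): A_g = 226×8 = 1808 mm². φR_n = 0.90 × 345 × 1808 = 561.4 kN.
Tension rupture (net): A_n = (226 − 3×20)×8 = 1328 mm² (U = 1.0, A_e = A_n). φR_n = 0.75 × 450 × 1328 = 448.2 kN.
Block shear: shear path 2×[24+3×60] = 2×204 mm, A_gv = 3264, A_nv = 2×(204 − 3.5×20)×8 = 2144 mm²; tension across gage: (108 − 2×20)×8 = 544 mm². R_n = min(0.6×450×2144, 0.6×345×3264) + 1.0×450×544 = min(578.88, 675.65) + 244.8 = 823.68 kN. φR_n = 0.75 × 823.68 = 617.8 kN.
Governing: min(848.7, 1078.9, 561.4, 448.2, 617.8) = 448.2 kN → net-section rupture.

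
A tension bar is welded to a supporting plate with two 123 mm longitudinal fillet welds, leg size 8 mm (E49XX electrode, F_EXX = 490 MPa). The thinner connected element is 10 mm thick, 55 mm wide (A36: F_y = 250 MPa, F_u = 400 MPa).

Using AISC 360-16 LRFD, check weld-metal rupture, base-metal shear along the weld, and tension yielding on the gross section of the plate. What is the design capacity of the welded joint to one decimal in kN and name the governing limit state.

123.8 kN (gross-section yield governs)

Weld metal: throat = 0.707×8 = 5.656 mm, L = 2×123 = 246 mm. φR_n = 0.75 × 0.6 × 490 × 5.656 × 246 = 306.8 kN.
Base metal shear (10 mm plate): yield φR_n = 1.0×0.6×250×10×246 = 369.0 kN; rupture φR_n = 0.75×0.6×400×10×246 = 442.8 kN; take 369.0 kN (yield).
Tension yield (gross): A_g = 55×10 = 550 mm². φR_n = 0.90 × 250 × 550 = 123.8 kN.
Governing: min(306.8, 369.0, 123.8) = 123.8 kN → gross-section yield.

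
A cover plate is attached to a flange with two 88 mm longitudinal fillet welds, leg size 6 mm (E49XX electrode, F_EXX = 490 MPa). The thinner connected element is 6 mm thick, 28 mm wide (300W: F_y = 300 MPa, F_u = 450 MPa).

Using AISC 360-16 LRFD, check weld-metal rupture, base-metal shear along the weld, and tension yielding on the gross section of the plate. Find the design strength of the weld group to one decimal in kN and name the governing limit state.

Weld metal: throat = 0.707×6 = 4.242 mm, L = 2×88 = 176 mm. φR_n = 0.75 × 0.6 × 490 × 4.242 × 176 = 164.6 kN.
Base metal shear (6 mm plate): yield φR_n = 1.0×0.6×300×6×176 = 190.1 kN; rupture φR_n = 0.75×0.6×450×6×176 = 213.8 kN; take 190.1 kN (yield).
Tension yield (gross): A_g = 28×6 = 168 mm². φR_n = 0.90 × 300 × 168 = 45.4 kN.
Governing: min(164.6, 190.1, 45.4) = 45.4 kN → gross-section yield.

45.4 kN (gross-section yield governs)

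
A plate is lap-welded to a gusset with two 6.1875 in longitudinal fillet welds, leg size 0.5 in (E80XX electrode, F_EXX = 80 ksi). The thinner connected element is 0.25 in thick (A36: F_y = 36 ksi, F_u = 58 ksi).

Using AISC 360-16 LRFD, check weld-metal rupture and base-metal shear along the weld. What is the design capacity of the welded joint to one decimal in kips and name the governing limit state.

Weld metal: throat = 0.707×0.5 = 0.3535 in, L = 2×6.1875 = 12.375 in. φR_n = 0.75 × 0.6 × 80 × 0.3535 × 12.375 = 157.5 kips.
Base metal shear (0.25 in plate): yield φR_n = 1.0×0.6×36×0.25×12.375 = 66.8 kips; rupture φR_n = 0.75×0.6×58×0.25×12.375 = 80.7 kips; take 66.8 kips (yield).
Governing: min(157.5, 66.8) = 66.8 kips → base-metal shear.

66.8 kips (base-metal shear governs)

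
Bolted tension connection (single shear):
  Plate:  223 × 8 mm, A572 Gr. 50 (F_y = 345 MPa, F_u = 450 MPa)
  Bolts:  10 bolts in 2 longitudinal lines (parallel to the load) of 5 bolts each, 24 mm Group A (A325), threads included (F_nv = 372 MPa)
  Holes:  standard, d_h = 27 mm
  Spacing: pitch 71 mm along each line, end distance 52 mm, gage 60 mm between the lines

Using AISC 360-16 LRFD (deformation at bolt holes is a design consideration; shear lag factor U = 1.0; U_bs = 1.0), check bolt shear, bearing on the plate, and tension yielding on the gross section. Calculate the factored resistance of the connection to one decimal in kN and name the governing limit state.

553.9 kN (gross-section yield governs)

Bolt shear: A_b = π(24)²/4 = 452.39 mm². φR_n = 0.75 × 372 × 452.39 × 10 × 1 = 1262.2 kN.
Bearing (8 mm plate, F_u = 450 MPa): end bolts L_c = 52 − 27/2 = 38.5, R_n = min(1.2×38.5×8×450, 2.4×24×8×450) = 166.32 kN/bolt; interior L_c = 71 − 27 = 44, R_n = 190.08 kN/bolt. φR_n = 0.75 × (2×166.32 + 8×190.08) = 1390.0 kN.
Tension yield (gross): A_g = 223×8 = 1784 mm². φR_n = 0.90 × 345 × 1784 = 553.9 kN.
Governing: min(1262.2, 1390.0, 553.9) = 553.9 kN → gross-section yield.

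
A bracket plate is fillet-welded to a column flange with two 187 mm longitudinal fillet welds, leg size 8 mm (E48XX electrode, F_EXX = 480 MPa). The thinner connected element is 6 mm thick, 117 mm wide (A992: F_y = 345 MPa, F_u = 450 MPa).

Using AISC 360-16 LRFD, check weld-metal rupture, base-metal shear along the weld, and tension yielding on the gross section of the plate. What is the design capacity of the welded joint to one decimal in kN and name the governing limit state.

218.0 kN (gross-section yield governs)

Weld metal: throat = 0.707×8 = 5.656 mm, L = 2×187 = 374 mm. φR_n = 0.75 × 0.6 × 480 × 5.656 × 374 = 456.9 kN.
Base metal shear (6 mm plate): yield φR_n = 1.0×0.6×345×6×374 = 464.5 kN; rupture φR_n = 0.75×0.6×450×6×374 = 454.4 kN; take 454.4 kN (rupture).
Tension yield (gross): A_g = 117×6 = 702 mm². φR_n = 0.90 × 345 × 702 = 218.0 kN.
Governing: min(456.9, 454.4, 218.0) = 218.0 kN → gross-section yield.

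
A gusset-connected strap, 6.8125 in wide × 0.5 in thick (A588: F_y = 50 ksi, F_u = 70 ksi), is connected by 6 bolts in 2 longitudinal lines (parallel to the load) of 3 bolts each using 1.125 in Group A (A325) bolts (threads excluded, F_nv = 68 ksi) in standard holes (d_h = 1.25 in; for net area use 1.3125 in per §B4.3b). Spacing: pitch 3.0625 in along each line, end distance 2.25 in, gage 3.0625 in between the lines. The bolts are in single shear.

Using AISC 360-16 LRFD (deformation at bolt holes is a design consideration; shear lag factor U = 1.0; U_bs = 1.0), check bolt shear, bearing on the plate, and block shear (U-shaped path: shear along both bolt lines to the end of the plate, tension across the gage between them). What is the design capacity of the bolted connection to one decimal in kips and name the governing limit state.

206.4 kips (block shear governs)

Bolt shear: A_b = π(1.125)²/4 = 0.99402 in². φR_n = 0.75 × 68 × 0.99402 × 6 × 1 = 304.2 kips.
Bearing (0.5 in plate, F_u = 70 ksi): end bolts L_c = 2.25 − 1.25/2 = 1.625, R_n = min(1.2×1.625×0.5×70, 2.4×1.125×0.5×70) = 68.25 kips/bolt; interior L_c = 3.0625 − 1.25 = 1.8125, R_n = 76.125 kips/bolt. φR_n = 0.75 × (2×68.25 + 4×76.125) = 330.8 kips.
Block shear: shear path 2×[2.25+2×3.0625] = 2×8.375 in, A_gv = 8.375, A_nv = 2×(8.375 − 2.5×1.3125)×0.5 = 5.0938 in²; tension across gage: (3.0625 − 1×1.3125)×0.5 = 0.875 in². R_n = min(0.6×70×5.0938, 0.6×50×8.375) + 1.0×70×0.875 = min(213.94, 251.25) + 61.25 = 275.19 kips. φR_n = 0.75 × 275.19 = 206.4 kips.
Governing: min(304.2, 330.8, 206.4) = 206.4 kips → block shear.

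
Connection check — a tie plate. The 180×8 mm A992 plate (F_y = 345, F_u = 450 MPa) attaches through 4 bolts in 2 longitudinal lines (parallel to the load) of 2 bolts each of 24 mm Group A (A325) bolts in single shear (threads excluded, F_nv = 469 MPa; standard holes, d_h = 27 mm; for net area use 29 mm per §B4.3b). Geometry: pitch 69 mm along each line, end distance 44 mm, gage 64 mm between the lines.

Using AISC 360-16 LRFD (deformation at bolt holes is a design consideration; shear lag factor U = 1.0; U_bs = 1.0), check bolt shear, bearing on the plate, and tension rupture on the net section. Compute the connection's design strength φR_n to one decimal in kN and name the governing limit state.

Bolt shear: A_b = π(24)²/4 = 452.39 mm². φR_n = 0.75 × 469 × 452.39 × 4 × 1 = 636.5 kN.
Bearing (8 mm plate, F_u = 450 MPa): end bolts L_c = 44 − 27/2 = 30.5, R_n = min(1.2×30.5×8×450, 2.4×24×8×450) = 131.76 kN/bolt; interior L_c = 69 − 27 = 42, R_n = 181.44 kN/bolt. φR_n = 0.75 × (2×131.76 + 2×181.44) = 469.8 kN.
Tension rupture (net): A_n = (180 − 2×29)×8 = 976 mm² (U = 1.0, A_e = A_n). φR_n = 0.75 × 450 × 976 = 329.4 kN.
Governing: min(636.5, 469.8, 329.4) = 329.4 kN → net-section rupture.

329.4 kN (net-section rupture governs)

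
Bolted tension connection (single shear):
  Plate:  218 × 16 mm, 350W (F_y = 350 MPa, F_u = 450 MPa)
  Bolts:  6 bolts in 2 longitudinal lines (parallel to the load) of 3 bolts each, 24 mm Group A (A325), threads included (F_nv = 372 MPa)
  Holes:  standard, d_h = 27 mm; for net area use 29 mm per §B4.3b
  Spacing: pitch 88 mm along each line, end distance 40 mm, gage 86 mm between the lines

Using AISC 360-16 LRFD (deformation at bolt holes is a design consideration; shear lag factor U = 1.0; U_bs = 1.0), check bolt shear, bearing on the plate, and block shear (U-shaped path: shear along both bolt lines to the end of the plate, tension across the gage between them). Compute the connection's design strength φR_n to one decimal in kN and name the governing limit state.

757.3 kN (bolt shear governs)

Bolt shear: A_b = π(24)²/4 = 452.39 mm². φR_n = 0.75 × 372 × 452.39 × 6 × 1 = 757.3 kN.
Bearing (16 mm plate, F_u = 450 MPa): end bolts L_c = 40 − 27/2 = 26.5, R_n = min(1.2×26.5×16×450, 2.4×24×16×450) = 228.96 kN/bolt; interior L_c = 88 − 27 = 61, R_n = 414.72 kN/bolt. φR_n = 0.75 × (2×228.96 + 4×414.72) = 1587.6 kN.
Block shear: shear path 2×[40+2×88] = 2×216 mm, A_gv = 6912, A_nv = 2×(216 − 2.5×29)×16 = 4592 mm²; tension across gage: (86 − 1×29)×16 = 912 mm². R_n = min(0.6×450×4592, 0.6×350×6912) + 1.0×450×912 = min(1239.8, 1451.5) + 410.4 = 1650.2 kN. φR_n = 0.75 × 1650.2 = 1237.7 kN.
Governing: min(757.3, 1587.6, 1237.7) = 757.3 kN → bolt shear.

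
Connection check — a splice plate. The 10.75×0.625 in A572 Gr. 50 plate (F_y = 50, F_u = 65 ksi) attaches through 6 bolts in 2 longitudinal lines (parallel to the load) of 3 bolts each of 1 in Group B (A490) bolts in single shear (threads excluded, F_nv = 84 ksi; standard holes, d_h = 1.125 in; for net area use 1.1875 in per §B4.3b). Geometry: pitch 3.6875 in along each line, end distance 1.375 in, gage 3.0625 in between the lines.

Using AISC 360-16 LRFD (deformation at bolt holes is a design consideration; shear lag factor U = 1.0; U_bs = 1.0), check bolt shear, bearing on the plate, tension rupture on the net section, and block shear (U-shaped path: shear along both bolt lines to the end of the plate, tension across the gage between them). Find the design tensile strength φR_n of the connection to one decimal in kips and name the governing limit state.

255.2 kips (net-section rupture governs)

Bolt shear: A_b = π(1)²/4 = 0.7854 in². φR_n = 0.75 × 84 × 0.7854 × 6 × 1 = 296.9 kips.
Bearing (0.625 in plate, F_u = 65 ksi): end bolts L_c = 1.375 − 1.125/2 = 0.8125, R_n = min(1.2×0.8125×0.625×65, 2.4×1×0.625×65) = 39.609 kips/bolt; interior L_c = 3.6875 − 1.125 = 2.5625, R_n = 97.5 kips/bolt. φR_n = 0.75 × (2×39.609 + 4×97.5) = 351.9 kips.
Tension rupture (net): A_n = (10.75 − 2×1.1875)×0.625 = 5.2344 in² (U = 1.0, A_e = A_n). φR_n = 0.75 × 65 × 5.2344 = 255.2 kips.
Block shear: shear path 2×[1.375+2×3.6875] = 2×8.75 in, A_gv = 10.938, A_nv = 2×(8.75 − 2.5×1.1875)×0.625 = 7.2266 in²; tension across gage: (3.0625 − 1×1.1875)×0.625 = 1.1719 in². R_n = min(0.6×65×7.2266, 0.6×50×10.938) + 1.0×65×1.1719 = min(281.84, 328.14) + 76.174 = 358.01 kips. φR_n = 0.75 × 358.01 = 268.5 kips.
Governing: min(296.9, 351.9, 255.2, 268.5) = 255.2 kips → net-section rupture.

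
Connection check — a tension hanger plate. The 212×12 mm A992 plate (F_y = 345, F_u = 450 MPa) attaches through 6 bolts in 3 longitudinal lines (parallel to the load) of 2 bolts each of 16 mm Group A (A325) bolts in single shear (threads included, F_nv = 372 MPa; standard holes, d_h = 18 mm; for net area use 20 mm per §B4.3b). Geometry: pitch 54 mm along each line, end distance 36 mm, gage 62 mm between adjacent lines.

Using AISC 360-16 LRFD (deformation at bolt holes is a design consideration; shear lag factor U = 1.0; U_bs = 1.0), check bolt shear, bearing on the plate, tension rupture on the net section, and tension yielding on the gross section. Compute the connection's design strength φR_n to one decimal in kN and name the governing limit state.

Bolt shear: A_b = π(16)²/4 = 201.06 mm². φR_n = 0.75 × 372 × 201.06 × 6 × 1 = 336.6 kN.
Bearing (12 mm plate, F_u = 450 MPa): end bolts L_c = 36 − 18/2 = 27, R_n = min(1.2×27×12×450, 2.4×16×12×450) = 174.96 kN/bolt; interior L_c = 54 − 18 = 36, R_n = 207.36 kN/bolt. φR_n = 0.75 × (3×174.96 + 3×207.36) = 860.2 kN.
Tension rupture (net): A_n = (212 − 3×20)×12 = 1824 mm² (U = 1.0, A_e = A_n). φR_n = 0.75 × 450 × 1824 = 615.6 kN.
Tension yield (gross): A_g = 212×12 = 2544 mm². φR_n = 0.90 × 345 × 2544 = 789.9 kN.
Governing: min(336.6, 860.2, 615.6, 789.9) = 336.6 kN → bolt shear.

336.6 kN (bolt shear governs)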